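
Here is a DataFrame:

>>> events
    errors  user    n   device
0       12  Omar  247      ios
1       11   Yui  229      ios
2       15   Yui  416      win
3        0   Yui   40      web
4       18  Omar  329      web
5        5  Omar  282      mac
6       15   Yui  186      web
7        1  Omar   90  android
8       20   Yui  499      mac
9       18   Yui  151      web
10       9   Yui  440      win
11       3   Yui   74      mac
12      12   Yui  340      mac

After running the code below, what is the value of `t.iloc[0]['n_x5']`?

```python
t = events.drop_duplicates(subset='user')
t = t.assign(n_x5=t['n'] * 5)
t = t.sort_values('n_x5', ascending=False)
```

1235

drop duplicate user (keep=first):
   errors  user    n device
0      12  Omar  247    ios
1      11   Yui  229    ios
add column n_x5 = t['n'] * 5:
   errors  user    n device  n_x5
0      12  Omar  247    ios  1235
1      11   Yui  229    ios  1145
sort by n_x5 descending:
   errors  user    n device  n_x5
0      12  Omar  247    ios  1235
1      11   Yui  229    ios  1145
Hence 1235.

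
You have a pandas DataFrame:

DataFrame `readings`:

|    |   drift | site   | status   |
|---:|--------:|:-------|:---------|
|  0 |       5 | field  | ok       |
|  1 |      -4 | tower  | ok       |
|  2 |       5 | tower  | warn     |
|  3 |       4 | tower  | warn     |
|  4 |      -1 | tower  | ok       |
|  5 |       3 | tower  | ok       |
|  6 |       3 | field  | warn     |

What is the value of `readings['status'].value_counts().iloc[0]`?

4

value_counts of status:
status
ok      4
warn    3
Name: count, dtype: int64
Then the value at position 0: 4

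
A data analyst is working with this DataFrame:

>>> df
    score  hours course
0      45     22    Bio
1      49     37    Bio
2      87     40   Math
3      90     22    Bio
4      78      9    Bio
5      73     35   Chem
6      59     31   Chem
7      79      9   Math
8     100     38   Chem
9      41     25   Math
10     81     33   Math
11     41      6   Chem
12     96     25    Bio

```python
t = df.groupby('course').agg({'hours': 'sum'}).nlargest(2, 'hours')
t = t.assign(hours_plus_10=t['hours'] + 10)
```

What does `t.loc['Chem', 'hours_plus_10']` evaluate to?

120

group by course, sum of hours:
        hours
course       
Bio       115
Chem      110
Math      107
take 2 rows with largest hours:
        hours
course       
Bio       115
Chem      110
add column hours_plus_10 = t['hours'] + 10:
        hours  hours_plus_10
course                      
Bio       115            125
Chem      110            120
So loc['Chem', 'hours_plus_10'] = 120.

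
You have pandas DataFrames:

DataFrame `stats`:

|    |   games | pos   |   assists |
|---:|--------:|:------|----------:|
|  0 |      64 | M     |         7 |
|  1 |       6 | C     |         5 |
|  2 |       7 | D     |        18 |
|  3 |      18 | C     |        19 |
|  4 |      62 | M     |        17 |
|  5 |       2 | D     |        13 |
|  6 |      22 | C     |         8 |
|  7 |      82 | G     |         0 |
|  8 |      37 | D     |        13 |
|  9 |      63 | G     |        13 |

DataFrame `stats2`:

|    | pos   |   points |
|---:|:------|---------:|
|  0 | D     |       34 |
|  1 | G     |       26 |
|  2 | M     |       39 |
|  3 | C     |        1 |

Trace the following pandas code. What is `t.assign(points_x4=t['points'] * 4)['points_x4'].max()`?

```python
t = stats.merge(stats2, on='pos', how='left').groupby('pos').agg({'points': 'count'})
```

12

merge on 'pos' (how='left') → 10 rows:
   games pos  assists  points
0     64   M        7      39
1      6   C        5       1
2      7   D       18      34
3     18   C       19       1
4     62   M       17      39
5      2   D       13      34
6     22   C        8       1
7     82   G        0      26
8     37   D       13      34
9     63   G       13      26
group by pos, count of points:
     points
pos        
C         3
D         3
G         2
M         2
add column points_x4 = t['points'] * 4:
     points  points_x4
pos                   
C         3         12
D         3         12
G         2          8
M         2          8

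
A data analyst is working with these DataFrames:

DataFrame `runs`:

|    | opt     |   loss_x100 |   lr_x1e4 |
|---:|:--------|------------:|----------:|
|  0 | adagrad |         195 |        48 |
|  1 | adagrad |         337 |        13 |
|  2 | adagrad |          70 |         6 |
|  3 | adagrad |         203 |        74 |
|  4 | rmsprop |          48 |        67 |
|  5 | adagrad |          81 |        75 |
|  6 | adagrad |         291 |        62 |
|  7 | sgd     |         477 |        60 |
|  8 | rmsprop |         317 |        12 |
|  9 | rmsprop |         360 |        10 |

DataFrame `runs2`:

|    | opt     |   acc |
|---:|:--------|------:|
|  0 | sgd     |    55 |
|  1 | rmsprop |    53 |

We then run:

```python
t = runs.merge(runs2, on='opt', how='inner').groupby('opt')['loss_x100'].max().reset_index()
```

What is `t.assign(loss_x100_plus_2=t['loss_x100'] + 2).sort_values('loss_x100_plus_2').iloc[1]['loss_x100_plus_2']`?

479

merge on 'opt' (how='inner') → 4 rows:
       opt  loss_x100  lr_x1e4  acc
0  rmsprop         48       67   53
1      sgd        477       60   55
2  rmsprop        317       12   53
3  rmsprop        360       10   53
group by opt, max of loss_x100:
opt
rmsprop    360
sgd        477
Name: loss_x100, dtype: int64
reset_index():
       opt  loss_x100
0  rmsprop        360
1      sgd        477
add column loss_x100_plus_2 = t['loss_x100'] + 2:
       opt  loss_x100  loss_x100_plus_2
0  rmsprop        360               362
1      sgd        477               479
sort by loss_x100_plus_2:
       opt  loss_x100  loss_x100_plus_2
0  rmsprop        360               362
1      sgd        477               479
Finally, value at position 1, column 'loss_x100_plus_2' = 479.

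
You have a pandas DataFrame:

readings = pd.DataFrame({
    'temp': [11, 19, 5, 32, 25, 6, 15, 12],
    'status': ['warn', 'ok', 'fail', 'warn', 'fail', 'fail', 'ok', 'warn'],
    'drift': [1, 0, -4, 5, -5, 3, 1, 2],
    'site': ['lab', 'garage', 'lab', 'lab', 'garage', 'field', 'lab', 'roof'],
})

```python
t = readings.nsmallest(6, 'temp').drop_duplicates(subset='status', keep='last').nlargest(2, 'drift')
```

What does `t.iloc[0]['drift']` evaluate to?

take 6 rows with smallest temp:
   temp status  drift    site
2     5   fail     -4     lab
5     6   fail      3   field
0    11   warn      1     lab
7    12   warn      2    roof
6    15     ok      1     lab
1    19     ok      0  garage
drop duplicate status (keep=last):
   temp status  drift    site
5     6   fail      3   field
7    12   warn      2    roof
1    19     ok      0  garage
take 2 rows with largest drift:
   temp status  drift   site
5     6   fail      3  field
7    12   warn      2   roof

3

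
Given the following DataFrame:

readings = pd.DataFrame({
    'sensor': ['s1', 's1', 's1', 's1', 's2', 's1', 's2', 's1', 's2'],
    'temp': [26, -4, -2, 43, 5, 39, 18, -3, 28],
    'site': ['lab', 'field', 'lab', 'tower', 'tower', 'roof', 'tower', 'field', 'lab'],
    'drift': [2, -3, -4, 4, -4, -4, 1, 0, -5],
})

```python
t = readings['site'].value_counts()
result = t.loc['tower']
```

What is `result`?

value_counts of site:
site
lab      3
tower    3
field    2
roof     1
Name: count, dtype: int64
Hence 3.

3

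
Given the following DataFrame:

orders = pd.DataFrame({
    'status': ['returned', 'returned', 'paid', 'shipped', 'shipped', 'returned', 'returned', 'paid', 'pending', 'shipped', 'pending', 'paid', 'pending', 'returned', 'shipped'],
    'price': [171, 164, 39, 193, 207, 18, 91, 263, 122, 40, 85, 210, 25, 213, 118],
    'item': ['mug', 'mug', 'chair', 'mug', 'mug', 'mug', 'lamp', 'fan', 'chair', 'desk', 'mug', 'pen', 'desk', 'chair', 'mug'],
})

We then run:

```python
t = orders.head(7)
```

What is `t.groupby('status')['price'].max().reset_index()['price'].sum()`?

417

take first 7 rows:
     status  price   item
0  returned    171    mug
1  returned    164    mug
2      paid     39  chair
3   shipped    193    mug
4   shipped    207    mug
5  returned     18    mug
6  returned     91   lamp
group by status, max of price:
status
paid         39
returned    171
shipped     207
Name: price, dtype: int64
reset_index():
     status  price
0      paid     39
1  returned    171
2   shipped    207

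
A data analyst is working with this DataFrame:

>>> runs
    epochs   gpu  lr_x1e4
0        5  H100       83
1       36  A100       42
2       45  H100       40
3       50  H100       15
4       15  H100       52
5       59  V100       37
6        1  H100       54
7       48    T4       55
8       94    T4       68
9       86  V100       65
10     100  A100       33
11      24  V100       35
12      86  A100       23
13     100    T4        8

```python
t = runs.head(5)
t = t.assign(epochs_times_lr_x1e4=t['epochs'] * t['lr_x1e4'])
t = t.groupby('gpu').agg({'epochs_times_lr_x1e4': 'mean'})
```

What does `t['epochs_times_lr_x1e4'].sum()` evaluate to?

2448.25

take first 5 rows:
   epochs   gpu  lr_x1e4
0       5  H100       83
1      36  A100       42
2      45  H100       40
3      50  H100       15
4      15  H100       52
add column epochs_times_lr_x1e4 = t['epochs'] * t['lr_x1e4']:
   epochs   gpu  lr_x1e4  epochs_times_lr_x1e4
0       5  H100       83                   415
1      36  A100       42                  1512
2      45  H100       40                  1800
3      50  H100       15                   750
4      15  H100       52                   780
group by gpu, mean of epochs_times_lr_x1e4:
      epochs_times_lr_x1e4
gpu                       
A100               1512.00
H100                936.25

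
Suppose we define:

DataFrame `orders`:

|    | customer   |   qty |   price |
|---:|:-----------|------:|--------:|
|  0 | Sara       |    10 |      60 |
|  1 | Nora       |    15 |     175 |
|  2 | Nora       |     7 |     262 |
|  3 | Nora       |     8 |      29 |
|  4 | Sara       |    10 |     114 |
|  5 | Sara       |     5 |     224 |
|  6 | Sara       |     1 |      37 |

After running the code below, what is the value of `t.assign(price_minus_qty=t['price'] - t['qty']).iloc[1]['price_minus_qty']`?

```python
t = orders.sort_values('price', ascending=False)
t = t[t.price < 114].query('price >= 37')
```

sort by price descending:
  customer  qty  price
2     Nora    7    262
5     Sara    5    224
1     Nora   15    175
4     Sara   10    114
0     Sara   10     60
6     Sara    1     37
3     Nora    8     29
filter rows where price < 114:
  customer  qty  price
0     Sara   10     60
6     Sara    1     37
3     Nora    8     29
filter rows where price >= 37:
  customer  qty  price
0     Sara   10     60
6     Sara    1     37
add column price_minus_qty = t['price'] - t['qty']:
  customer  qty  price  price_minus_qty
0     Sara   10     60               50
6     Sara    1     37               36

36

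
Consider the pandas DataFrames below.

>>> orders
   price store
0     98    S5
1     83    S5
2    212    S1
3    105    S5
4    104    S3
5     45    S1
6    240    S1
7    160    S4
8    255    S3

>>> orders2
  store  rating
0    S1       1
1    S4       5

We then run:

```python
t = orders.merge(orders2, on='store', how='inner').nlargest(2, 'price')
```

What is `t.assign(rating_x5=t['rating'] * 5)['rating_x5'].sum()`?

merge on 'store' (how='inner') → 4 rows:
   price store  rating
0    212    S1       1
1     45    S1       1
2    240    S1       1
3    160    S4       5
take 2 rows with largest price:
   price store  rating
2    240    S1       1
0    212    S1       1
add column rating_x5 = t['rating'] * 5:
   price store  rating  rating_x5
2    240    S1       1          5
0    212    S1       1          5

10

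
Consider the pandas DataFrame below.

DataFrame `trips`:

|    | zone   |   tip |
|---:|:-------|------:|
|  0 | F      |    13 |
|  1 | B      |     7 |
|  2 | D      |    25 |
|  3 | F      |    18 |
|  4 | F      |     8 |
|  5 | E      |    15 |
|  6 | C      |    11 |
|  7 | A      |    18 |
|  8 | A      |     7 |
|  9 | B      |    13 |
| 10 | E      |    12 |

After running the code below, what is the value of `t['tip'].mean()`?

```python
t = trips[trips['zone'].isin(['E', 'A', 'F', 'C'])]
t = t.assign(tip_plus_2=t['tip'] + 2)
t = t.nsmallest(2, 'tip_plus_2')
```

filter rows where zone in ['E', 'A', 'F', 'C']:
   zone  tip
0     F   13
3     F   18
4     F    8
5     E   15
6     C   11
7     A   18
8     A    7
10    E   12
add column tip_plus_2 = t['tip'] + 2:
   zone  tip  tip_plus_2
0     F   13          15
3     F   18          20
4     F    8          10
5     E   15          17
6     C   11          13
7     A   18          20
8     A    7           9
10    E   12          14
take 2 rows with smallest tip_plus_2:
  zone  tip  tip_plus_2
8    A    7           9
4    F    8          10
Hence 7.5.

7.5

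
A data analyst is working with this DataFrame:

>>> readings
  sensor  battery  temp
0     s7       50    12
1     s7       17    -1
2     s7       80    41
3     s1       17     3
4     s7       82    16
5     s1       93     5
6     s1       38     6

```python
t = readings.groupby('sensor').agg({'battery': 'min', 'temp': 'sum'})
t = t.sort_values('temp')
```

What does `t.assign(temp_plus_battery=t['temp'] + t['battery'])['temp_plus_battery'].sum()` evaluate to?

116

group by sensor: min(battery), sum(temp):
        battery  temp
sensor               
s1           17    14
s7           17    68
sort by temp:
        battery  temp
sensor               
s1           17    14
s7           17    68
add column temp_plus_battery = t['temp'] + t['battery']:
        battery  temp  temp_plus_battery
sensor                                  
s1           17    14                 31
s7           17    68                 85
Hence 116.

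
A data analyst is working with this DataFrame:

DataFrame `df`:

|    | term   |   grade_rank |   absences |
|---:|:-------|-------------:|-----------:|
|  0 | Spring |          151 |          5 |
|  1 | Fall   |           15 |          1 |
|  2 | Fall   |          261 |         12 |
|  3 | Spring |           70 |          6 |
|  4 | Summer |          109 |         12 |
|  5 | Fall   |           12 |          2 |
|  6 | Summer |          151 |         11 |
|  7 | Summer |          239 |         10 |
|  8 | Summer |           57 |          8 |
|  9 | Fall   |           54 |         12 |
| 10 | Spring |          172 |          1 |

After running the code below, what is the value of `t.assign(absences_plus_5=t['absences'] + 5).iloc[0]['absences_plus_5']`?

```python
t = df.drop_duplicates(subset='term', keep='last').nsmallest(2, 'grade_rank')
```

17

drop duplicate term (keep=last):
      term  grade_rank  absences
8   Summer          57         8
9     Fall          54        12
10  Spring         172         1
take 2 rows with smallest grade_rank:
     term  grade_rank  absences
9    Fall          54        12
8  Summer          57         8
add column absences_plus_5 = t['absences'] + 5:
     term  grade_rank  absences  absences_plus_5
9    Fall          54        12               17
8  Summer          57         8               13
Hence 17.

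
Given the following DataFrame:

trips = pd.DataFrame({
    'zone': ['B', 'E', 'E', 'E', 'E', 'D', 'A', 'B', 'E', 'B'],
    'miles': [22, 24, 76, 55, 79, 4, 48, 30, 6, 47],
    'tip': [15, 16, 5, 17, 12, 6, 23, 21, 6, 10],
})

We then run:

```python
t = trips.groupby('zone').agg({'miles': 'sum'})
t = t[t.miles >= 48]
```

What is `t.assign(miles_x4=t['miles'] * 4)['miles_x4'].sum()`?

group by zone, sum of miles:
      miles
zone       
A        48
B        99
D         4
E       240
filter rows where miles >= 48:
      miles
zone       
A        48
B        99
E       240
add column miles_x4 = t['miles'] * 4:
      miles  miles_x4
zone                 
A        48       192
B        99       396
E       240       960
Reading off the sum of column 'miles_x4', we get 1548.

1548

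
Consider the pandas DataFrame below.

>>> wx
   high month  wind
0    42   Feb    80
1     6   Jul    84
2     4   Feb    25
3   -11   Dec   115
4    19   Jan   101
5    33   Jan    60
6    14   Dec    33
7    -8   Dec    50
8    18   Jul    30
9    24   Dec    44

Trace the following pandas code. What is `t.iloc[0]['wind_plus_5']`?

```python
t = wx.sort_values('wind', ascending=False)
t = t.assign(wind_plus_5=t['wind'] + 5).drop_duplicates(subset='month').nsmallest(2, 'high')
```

120

sort by wind descending:
   high month  wind
3   -11   Dec   115
4    19   Jan   101
1     6   Jul    84
0    42   Feb    80
5    33   Jan    60
7    -8   Dec    50
9    24   Dec    44
6    14   Dec    33
8    18   Jul    30
2     4   Feb    25
add column wind_plus_5 = t['wind'] + 5:
   high month  wind  wind_plus_5
3   -11   Dec   115          120
4    19   Jan   101          106
1     6   Jul    84           89
0    42   Feb    80           85
5    33   Jan    60           65
7    -8   Dec    50           55
9    24   Dec    44           49
6    14   Dec    33           38
8    18   Jul    30           35
2     4   Feb    25           30
drop duplicate month (keep=first):
   high month  wind  wind_plus_5
3   -11   Dec   115          120
4    19   Jan   101          106
1     6   Jul    84           89
0    42   Feb    80           85
take 2 rows with smallest high:
   high month  wind  wind_plus_5
3   -11   Dec   115          120
1     6   Jul    84           89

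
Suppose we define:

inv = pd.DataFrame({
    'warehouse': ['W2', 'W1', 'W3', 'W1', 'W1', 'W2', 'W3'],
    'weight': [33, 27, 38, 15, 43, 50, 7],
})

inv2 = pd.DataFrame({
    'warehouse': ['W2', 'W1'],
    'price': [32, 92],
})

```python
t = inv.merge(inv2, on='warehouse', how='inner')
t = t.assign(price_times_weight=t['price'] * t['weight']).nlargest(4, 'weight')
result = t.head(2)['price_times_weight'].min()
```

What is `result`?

merge on 'warehouse' (how='inner') → 5 rows:
  warehouse  weight  price
0        W2      33     32
1        W1      27     92
2        W1      15     92
3        W1      43     92
4        W2      50     32
add column price_times_weight = t['price'] * t['weight']:
  warehouse  weight  price  price_times_weight
0        W2      33     32                1056
1        W1      27     92                2484
2        W1      15     92                1380
3        W1      43     92                3956
4        W2      50     32                1600
take 4 rows with largest weight:
  warehouse  weight  price  price_times_weight
4        W2      50     32                1600
3        W1      43     92                3956
0        W2      33     32                1056
1        W1      27     92                2484
take first 2 rows:
  warehouse  weight  price  price_times_weight
4        W2      50     32                1600
3        W1      43     92                3956

1600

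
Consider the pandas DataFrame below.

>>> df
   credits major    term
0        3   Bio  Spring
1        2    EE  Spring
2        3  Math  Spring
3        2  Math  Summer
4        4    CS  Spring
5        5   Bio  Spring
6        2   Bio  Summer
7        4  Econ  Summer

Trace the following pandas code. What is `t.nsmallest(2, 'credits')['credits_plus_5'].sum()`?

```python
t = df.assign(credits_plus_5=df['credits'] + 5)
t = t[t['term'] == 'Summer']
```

14

add column credits_plus_5 = df['credits'] + 5:
   credits major    term  credits_plus_5
0        3   Bio  Spring               8
1        2    EE  Spring               7
2        3  Math  Spring               8
3        2  Math  Summer               7
4        4    CS  Spring               9
5        5   Bio  Spring              10
6        2   Bio  Summer               7
7        4  Econ  Summer               9
filter rows where term == 'Summer':
   credits major    term  credits_plus_5
3        2  Math  Summer               7
6        2   Bio  Summer               7
7        4  Econ  Summer               9
take 2 rows with smallest credits:
   credits major    term  credits_plus_5
3        2  Math  Summer               7
6        2   Bio  Summer               7
Reading off the sum of column 'credits_plus_5', we get 14.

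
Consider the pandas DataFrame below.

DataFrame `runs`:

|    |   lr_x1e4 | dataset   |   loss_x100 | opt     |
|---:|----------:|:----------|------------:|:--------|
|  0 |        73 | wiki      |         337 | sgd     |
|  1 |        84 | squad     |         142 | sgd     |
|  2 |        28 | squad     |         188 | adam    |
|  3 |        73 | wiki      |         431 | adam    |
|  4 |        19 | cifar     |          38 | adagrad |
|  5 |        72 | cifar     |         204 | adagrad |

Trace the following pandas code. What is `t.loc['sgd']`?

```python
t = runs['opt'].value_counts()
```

value_counts of opt:
opt
sgd        2
adam       2
adagrad    2
Name: count, dtype: int64
Finally, value at index 'sgd' = 2.

2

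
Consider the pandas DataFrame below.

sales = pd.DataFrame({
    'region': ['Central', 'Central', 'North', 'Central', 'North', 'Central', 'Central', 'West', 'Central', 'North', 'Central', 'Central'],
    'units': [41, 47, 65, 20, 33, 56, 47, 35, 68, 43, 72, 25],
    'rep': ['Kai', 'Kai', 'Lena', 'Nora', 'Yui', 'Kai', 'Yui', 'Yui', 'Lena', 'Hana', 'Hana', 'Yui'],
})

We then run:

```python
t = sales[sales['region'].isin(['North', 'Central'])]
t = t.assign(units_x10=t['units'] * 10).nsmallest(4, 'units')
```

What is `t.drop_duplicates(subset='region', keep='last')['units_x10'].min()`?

filter rows where region in ['North', 'Central']:
     region  units   rep
0   Central     41   Kai
1   Central     47   Kai
2     North     65  Lena
3   Central     20  Nora
4     North     33   Yui
5   Central     56   Kai
6   Central     47   Yui
8   Central     68  Lena
9     North     43  Hana
10  Central     72  Hana
11  Central     25   Yui
add column units_x10 = t['units'] * 10:
     region  units   rep  units_x10
0   Central     41   Kai        410
1   Central     47   Kai        470
2     North     65  Lena        650
3   Central     20  Nora        200
4     North     33   Yui        330
5   Central     56   Kai        560
6   Central     47   Yui        470
8   Central     68  Lena        680
9     North     43  Hana        430
10  Central     72  Hana        720
11  Central     25   Yui        250
take 4 rows with smallest units:
     region  units   rep  units_x10
3   Central     20  Nora        200
11  Central     25   Yui        250
4     North     33   Yui        330
0   Central     41   Kai        410
drop duplicate region (keep=last):
    region  units  rep  units_x10
4    North     33  Yui        330
0  Central     41  Kai        410
The min of column 'units_x10' is 330.

330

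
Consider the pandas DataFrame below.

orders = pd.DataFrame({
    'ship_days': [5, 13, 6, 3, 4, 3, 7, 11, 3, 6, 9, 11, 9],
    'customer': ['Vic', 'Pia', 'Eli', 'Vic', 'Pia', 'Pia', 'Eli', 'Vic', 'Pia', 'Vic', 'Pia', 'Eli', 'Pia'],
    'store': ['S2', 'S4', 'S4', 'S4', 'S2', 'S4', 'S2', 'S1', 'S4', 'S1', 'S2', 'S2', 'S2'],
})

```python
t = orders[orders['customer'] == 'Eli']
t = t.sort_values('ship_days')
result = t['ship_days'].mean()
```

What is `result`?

8.0

filter rows where customer == 'Eli':
    ship_days customer store
2           6      Eli    S4
6           7      Eli    S2
11         11      Eli    S2
sort by ship_days:
    ship_days customer store
2           6      Eli    S4
6           7      Eli    S2
11         11      Eli    S2
So mean() = 8.0.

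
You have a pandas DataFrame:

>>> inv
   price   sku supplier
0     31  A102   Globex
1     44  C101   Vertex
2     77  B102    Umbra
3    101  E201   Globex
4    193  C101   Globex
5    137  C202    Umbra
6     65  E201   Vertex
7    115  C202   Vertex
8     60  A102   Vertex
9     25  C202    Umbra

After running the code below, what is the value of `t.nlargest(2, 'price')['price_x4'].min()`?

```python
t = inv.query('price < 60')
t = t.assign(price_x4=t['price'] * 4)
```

124

filter rows where price < 60:
   price   sku supplier
0     31  A102   Globex
1     44  C101   Vertex
9     25  C202    Umbra
add column price_x4 = t['price'] * 4:
   price   sku supplier  price_x4
0     31  A102   Globex       124
1     44  C101   Vertex       176
9     25  C202    Umbra       100
take 2 rows with largest price:
   price   sku supplier  price_x4
1     44  C101   Vertex       176
0     31  A102   Globex       124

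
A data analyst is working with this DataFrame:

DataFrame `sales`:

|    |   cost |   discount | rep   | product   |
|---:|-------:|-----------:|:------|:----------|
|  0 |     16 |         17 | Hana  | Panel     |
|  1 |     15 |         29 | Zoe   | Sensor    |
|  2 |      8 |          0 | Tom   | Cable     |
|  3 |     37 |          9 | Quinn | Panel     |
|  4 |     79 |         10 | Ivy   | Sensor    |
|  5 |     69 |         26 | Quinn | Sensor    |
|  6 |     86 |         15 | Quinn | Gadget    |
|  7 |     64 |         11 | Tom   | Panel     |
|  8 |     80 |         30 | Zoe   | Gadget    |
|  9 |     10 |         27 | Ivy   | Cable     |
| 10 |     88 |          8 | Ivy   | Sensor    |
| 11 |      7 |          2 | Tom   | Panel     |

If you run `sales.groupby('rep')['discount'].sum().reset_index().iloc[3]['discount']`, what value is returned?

13

group by rep, sum of discount:
rep
Hana     17
Ivy      45
Quinn    50
Tom      13
Zoe      59
Name: discount, dtype: int64
reset_index():
     rep  discount
0   Hana        17
1    Ivy        45
2  Quinn        50
3    Tom        13
4    Zoe        59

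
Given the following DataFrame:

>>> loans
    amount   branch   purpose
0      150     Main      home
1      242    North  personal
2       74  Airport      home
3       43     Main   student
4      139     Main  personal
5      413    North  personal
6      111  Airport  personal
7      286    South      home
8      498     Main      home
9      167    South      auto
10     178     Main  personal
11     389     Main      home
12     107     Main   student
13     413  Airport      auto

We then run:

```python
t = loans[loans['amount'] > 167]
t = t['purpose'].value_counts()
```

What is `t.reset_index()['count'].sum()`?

7

filter rows where amount > 167:
    amount   branch   purpose
1      242    North  personal
5      413    North  personal
7      286    South      home
8      498     Main      home
10     178     Main  personal
11     389     Main      home
13     413  Airport      auto
value_counts of purpose:
purpose
personal    3
home        3
auto        1
Name: count, dtype: int64
reset_index():
    purpose  count
0  personal      3
1      home      3
2      auto      1
sum of column 'count' → 7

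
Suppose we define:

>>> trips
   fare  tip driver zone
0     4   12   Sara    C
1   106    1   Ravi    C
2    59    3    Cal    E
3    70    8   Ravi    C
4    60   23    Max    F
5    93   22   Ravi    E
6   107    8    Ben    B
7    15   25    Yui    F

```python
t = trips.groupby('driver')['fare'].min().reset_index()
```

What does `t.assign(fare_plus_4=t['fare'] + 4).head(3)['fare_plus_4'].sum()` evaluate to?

group by driver, min of fare:
driver
Ben     107
Cal      59
Max      60
Ravi     70
Sara      4
Yui      15
Name: fare, dtype: int64
reset_index():
  driver  fare
0    Ben   107
1    Cal    59
2    Max    60
3   Ravi    70
4   Sara     4
5    Yui    15
add column fare_plus_4 = t['fare'] + 4:
  driver  fare  fare_plus_4
0    Ben   107          111
1    Cal    59           63
2    Max    60           64
3   Ravi    70           74
4   Sara     4            8
5    Yui    15           19
take first 3 rows:
  driver  fare  fare_plus_4
0    Ben   107          111
1    Cal    59           63
2    Max    60           64
sum of column 'fare_plus_4' → 238

238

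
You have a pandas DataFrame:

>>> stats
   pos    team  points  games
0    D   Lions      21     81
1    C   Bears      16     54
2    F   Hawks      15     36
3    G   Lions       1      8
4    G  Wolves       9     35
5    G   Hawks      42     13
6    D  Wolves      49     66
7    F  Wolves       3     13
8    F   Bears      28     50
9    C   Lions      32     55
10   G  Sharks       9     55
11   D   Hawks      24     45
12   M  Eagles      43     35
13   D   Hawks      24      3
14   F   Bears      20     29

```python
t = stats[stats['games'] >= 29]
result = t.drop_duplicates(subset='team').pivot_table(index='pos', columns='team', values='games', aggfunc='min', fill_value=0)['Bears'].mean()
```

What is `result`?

10.8

filter rows where games >= 29:
   pos    team  points  games
0    D   Lions      21     81
1    C   Bears      16     54
2    F   Hawks      15     36
4    G  Wolves       9     35
6    D  Wolves      49     66
8    F   Bears      28     50
9    C   Lions      32     55
10   G  Sharks       9     55
11   D   Hawks      24     45
12   M  Eagles      43     35
14   F   Bears      20     29
drop duplicate team (keep=first):
   pos    team  points  games
0    D   Lions      21     81
1    C   Bears      16     54
2    F   Hawks      15     36
4    G  Wolves       9     35
10   G  Sharks       9     55
12   M  Eagles      43     35
pivot: rows=pos, cols=team, min(games):
team  Bears  Eagles  Hawks  Lions  Sharks  Wolves
pos                                              
C        54       0      0      0       0       0
D         0       0      0     81       0       0
F         0       0     36      0       0       0
G         0       0      0      0      55      35
M         0      35      0      0       0       0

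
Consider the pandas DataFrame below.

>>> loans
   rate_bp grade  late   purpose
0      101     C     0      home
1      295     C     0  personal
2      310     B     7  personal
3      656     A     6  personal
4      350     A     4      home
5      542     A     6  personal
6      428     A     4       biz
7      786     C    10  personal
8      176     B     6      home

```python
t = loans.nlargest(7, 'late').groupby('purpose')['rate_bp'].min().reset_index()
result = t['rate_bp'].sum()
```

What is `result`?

914

take 7 rows with largest late:
   rate_bp grade  late   purpose
7      786     C    10  personal
2      310     B     7  personal
3      656     A     6  personal
5      542     A     6  personal
8      176     B     6      home
4      350     A     4      home
6      428     A     4       biz
group by purpose, min of rate_bp:
purpose
biz         428
home        176
personal    310
Name: rate_bp, dtype: int64
reset_index():
    purpose  rate_bp
0       biz      428
1      home      176
2  personal      310
Finally, sum of column 'rate_bp' = 914.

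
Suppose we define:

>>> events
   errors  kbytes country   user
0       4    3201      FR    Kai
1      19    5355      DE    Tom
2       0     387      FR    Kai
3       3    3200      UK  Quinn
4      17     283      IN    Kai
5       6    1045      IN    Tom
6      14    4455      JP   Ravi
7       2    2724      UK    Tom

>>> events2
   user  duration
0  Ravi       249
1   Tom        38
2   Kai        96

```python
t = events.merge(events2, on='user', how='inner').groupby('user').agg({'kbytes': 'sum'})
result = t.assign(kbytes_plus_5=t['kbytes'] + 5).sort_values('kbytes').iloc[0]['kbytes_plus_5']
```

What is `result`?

3876

merge on 'user' (how='inner') → 7 rows:
   errors  kbytes country  user  duration
0       4    3201      FR   Kai        96
1      19    5355      DE   Tom        38
2       0     387      FR   Kai        96
3      17     283      IN   Kai        96
4       6    1045      IN   Tom        38
5      14    4455      JP  Ravi       249
6       2    2724      UK   Tom        38
group by user, sum of kbytes:
      kbytes
user        
Kai     3871
Ravi    4455
Tom     9124
add column kbytes_plus_5 = t['kbytes'] + 5:
      kbytes  kbytes_plus_5
user                       
Kai     3871           3876
Ravi    4455           4460
Tom     9124           9129
sort by kbytes:
      kbytes  kbytes_plus_5
user                       
Kai     3871           3876
Ravi    4455           4460
Tom     9124           9129
So iloc[0]['kbytes_plus_5'] = 3876.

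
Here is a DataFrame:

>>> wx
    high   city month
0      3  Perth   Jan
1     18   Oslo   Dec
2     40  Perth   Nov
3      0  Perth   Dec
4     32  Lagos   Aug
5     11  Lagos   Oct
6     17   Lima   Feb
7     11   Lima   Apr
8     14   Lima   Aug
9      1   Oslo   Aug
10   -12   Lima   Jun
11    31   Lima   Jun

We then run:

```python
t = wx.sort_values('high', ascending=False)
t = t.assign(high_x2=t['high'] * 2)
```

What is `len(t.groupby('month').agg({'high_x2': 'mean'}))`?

8

sort by high descending:
    high   city month
2     40  Perth   Nov
4     32  Lagos   Aug
11    31   Lima   Jun
1     18   Oslo   Dec
6     17   Lima   Feb
8     14   Lima   Aug
5     11  Lagos   Oct
7     11   Lima   Apr
0      3  Perth   Jan
9      1   Oslo   Aug
3      0  Perth   Dec
10   -12   Lima   Jun
add column high_x2 = t['high'] * 2:
    high   city month  high_x2
2     40  Perth   Nov       80
4     32  Lagos   Aug       64
11    31   Lima   Jun       62
1     18   Oslo   Dec       36
6     17   Lima   Feb       34
8     14   Lima   Aug       28
5     11  Lagos   Oct       22
7     11   Lima   Apr       22
0      3  Perth   Jan        6
9      1   Oslo   Aug        2
3      0  Perth   Dec        0
10   -12   Lima   Jun      -24
group by month, mean of high_x2:
         high_x2
month           
Apr    22.000000
Aug    31.333333
Dec    18.000000
Feb    34.000000
Jan     6.000000
Jun    19.000000
Nov    80.000000
Oct    22.000000
So agg({'high_x2': 'mean'})) = 8.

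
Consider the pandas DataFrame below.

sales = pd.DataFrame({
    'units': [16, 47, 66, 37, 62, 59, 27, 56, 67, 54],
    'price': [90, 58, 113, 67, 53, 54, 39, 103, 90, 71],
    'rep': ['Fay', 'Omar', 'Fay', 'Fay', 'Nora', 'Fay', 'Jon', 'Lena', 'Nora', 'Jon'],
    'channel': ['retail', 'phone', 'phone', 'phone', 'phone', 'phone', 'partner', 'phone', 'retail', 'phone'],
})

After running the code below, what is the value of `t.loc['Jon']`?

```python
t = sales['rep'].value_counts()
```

value_counts of rep:
rep
Fay     4
Nora    2
Jon     2
Omar    1
Lena    1
Name: count, dtype: int64
Then the value at index 'Jon': 2

2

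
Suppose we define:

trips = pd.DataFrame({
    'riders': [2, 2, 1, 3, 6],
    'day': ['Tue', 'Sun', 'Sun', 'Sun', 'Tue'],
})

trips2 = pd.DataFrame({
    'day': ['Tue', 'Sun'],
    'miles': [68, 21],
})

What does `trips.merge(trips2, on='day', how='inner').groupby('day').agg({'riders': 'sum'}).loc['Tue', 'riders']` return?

merge on 'day' (how='inner') → 5 rows:
   riders  day  miles
0       2  Tue     68
1       2  Sun     21
2       1  Sun     21
3       3  Sun     21
4       6  Tue     68
group by day, sum of riders:
     riders
day        
Sun       6
Tue       8
Then the value at row 'Tue', column 'riders': 8

8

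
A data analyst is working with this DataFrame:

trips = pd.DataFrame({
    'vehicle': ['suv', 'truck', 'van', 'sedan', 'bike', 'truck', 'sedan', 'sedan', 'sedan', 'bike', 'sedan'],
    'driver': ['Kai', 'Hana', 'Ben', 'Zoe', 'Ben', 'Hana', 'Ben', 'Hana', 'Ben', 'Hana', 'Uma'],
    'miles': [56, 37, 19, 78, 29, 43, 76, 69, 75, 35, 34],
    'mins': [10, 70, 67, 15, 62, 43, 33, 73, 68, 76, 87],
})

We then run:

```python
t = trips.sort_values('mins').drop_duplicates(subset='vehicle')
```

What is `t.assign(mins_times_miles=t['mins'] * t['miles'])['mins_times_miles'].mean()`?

sort by mins:
   vehicle driver  miles  mins
0      suv    Kai     56    10
3    sedan    Zoe     78    15
6    sedan    Ben     76    33
5    truck   Hana     43    43
4     bike    Ben     29    62
2      van    Ben     19    67
8    sedan    Ben     75    68
1    truck   Hana     37    70
7    sedan   Hana     69    73
9     bike   Hana     35    76
10   sedan    Uma     34    87
drop duplicate vehicle (keep=first):
  vehicle driver  miles  mins
0     suv    Kai     56    10
3   sedan    Zoe     78    15
5   truck   Hana     43    43
4    bike    Ben     29    62
2     van    Ben     19    67
add column mins_times_miles = t['mins'] * t['miles']:
  vehicle driver  miles  mins  mins_times_miles
0     suv    Kai     56    10               560
3   sedan    Zoe     78    15              1170
5   truck   Hana     43    43              1849
4    bike    Ben     29    62              1798
2     van    Ben     19    67              1273

1330.0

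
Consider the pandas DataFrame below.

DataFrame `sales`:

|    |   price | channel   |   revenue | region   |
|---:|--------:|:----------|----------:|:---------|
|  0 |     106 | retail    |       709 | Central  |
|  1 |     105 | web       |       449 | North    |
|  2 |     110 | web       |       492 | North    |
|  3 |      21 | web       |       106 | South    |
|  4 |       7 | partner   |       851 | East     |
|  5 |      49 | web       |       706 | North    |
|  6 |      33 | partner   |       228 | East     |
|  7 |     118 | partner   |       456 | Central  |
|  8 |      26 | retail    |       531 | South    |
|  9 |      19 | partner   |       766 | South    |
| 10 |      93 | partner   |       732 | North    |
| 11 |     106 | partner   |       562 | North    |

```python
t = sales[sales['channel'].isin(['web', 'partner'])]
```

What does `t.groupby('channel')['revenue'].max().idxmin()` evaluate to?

web

filter rows where channel in ['web', 'partner']:
    price  channel  revenue   region
1     105      web      449    North
2     110      web      492    North
3      21      web      106    South
4       7  partner      851     East
5      49      web      706    North
6      33  partner      228     East
7     118  partner      456  Central
9      19  partner      766    South
10     93  partner      732    North
11    106  partner      562    North
group by channel, max of revenue:
channel
partner    851
web        706
Name: revenue, dtype: int64
label with the smallest value → web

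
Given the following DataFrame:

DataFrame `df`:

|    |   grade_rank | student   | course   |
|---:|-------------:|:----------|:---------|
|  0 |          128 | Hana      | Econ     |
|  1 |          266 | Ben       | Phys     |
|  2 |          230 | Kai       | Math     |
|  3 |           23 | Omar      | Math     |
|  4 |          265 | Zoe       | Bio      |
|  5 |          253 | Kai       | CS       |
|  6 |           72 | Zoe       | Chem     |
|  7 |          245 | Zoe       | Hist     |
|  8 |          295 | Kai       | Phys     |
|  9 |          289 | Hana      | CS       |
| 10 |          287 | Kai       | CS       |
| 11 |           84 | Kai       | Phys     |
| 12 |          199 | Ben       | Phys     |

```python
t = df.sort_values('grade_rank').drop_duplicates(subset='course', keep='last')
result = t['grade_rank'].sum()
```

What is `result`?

1524

sort by grade_rank:
    grade_rank student course
3           23    Omar   Math
6           72     Zoe   Chem
11          84     Kai   Phys
0          128    Hana   Econ
12         199     Ben   Phys
2          230     Kai   Math
7          245     Zoe   Hist
5          253     Kai     CS
4          265     Zoe    Bio
1          266     Ben   Phys
10         287     Kai     CS
9          289    Hana     CS
8          295     Kai   Phys
drop duplicate course (keep=last):
   grade_rank student course
6          72     Zoe   Chem
0         128    Hana   Econ
2         230     Kai   Math
7         245     Zoe   Hist
4         265     Zoe    Bio
9         289    Hana     CS
8         295     Kai   Phys
Finally, sum of column 'grade_rank' = 1524.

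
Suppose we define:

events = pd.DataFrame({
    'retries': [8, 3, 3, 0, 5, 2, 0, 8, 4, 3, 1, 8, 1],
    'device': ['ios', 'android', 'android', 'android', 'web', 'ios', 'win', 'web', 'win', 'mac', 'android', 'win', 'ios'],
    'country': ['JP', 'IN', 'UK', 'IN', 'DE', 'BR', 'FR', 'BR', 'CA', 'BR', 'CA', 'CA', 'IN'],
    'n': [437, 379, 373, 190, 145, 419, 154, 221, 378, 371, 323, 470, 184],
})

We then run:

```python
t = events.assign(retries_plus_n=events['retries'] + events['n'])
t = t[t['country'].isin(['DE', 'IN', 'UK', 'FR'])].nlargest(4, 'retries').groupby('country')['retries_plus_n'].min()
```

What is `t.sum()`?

add column retries_plus_n = events['retries'] + events['n']:
    retries   device country    n  retries_plus_n
0         8      ios      JP  437             445
1         3  android      IN  379             382
2         3  android      UK  373             376
3         0  android      IN  190             190
4         5      web      DE  145             150
5         2      ios      BR  419             421
6         0      win      FR  154             154
7         8      web      BR  221             229
8         4      win      CA  378             382
9         3      mac      BR  371             374
10        1  android      CA  323             324
11        8      win      CA  470             478
12        1      ios      IN  184             185
filter rows where country in ['DE', 'IN', 'UK', 'FR']:
    retries   device country    n  retries_plus_n
1         3  android      IN  379             382
2         3  android      UK  373             376
3         0  android      IN  190             190
4         5      web      DE  145             150
6         0      win      FR  154             154
12        1      ios      IN  184             185
take 4 rows with largest retries:
    retries   device country    n  retries_plus_n
4         5      web      DE  145             150
1         3  android      IN  379             382
2         3  android      UK  373             376
12        1      ios      IN  184             185
group by country, min of retries_plus_n:
country
DE    150
IN    185
UK    376
Name: retries_plus_n, dtype: int64
Finally, sum of the resulting series = 711.

711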